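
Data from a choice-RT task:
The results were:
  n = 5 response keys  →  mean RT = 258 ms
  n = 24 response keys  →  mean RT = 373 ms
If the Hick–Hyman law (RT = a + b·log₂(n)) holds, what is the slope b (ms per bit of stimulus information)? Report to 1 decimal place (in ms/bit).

50.8 ms/bit

Slope: b = (373 − 258) / (log₂ 24 − log₂ 5) = 115/2.2630 = 50.817 ms/bit.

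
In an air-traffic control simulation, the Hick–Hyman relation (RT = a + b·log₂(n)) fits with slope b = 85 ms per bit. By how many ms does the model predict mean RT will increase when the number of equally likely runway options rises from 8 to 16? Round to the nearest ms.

The intercept a cancels: ΔRT = b·(log₂ n₂ − log₂ n₁) = b·log₂(n₂/n₁).
log₂(16) − log₂(8) = log₂(16/8) = log₂(2) = 1.
ΔRT = 85 × 1.0000 = 85.000 ms.

85 ms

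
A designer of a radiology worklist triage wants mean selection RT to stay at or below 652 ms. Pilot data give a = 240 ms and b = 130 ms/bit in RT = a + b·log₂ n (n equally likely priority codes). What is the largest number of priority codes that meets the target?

8

Set 240 + 130·log₂ n ≤ 652 → log₂ n ≤ (652 − 240)/130 = 3.1692.
So n ≤ 2^3.1692 = 8.996; the largest integer n is 8.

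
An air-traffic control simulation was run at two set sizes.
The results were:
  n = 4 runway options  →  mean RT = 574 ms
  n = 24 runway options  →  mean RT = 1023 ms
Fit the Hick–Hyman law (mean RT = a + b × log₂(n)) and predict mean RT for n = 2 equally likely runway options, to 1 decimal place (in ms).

400.3 ms

Fit slope and intercept:
  b = (1023 − 574) / (log₂ 24 − log₂ 4) = 449 / (4.5850 − 2) = 173.697 ms/bit
  a = 574 − 173.697 × 2 = 226.606 ms
Then RT(2) = 226.606 + 173.697 × log₂ 2 = 226.606 + 173.697 × 1 ≈ 400.303 ms.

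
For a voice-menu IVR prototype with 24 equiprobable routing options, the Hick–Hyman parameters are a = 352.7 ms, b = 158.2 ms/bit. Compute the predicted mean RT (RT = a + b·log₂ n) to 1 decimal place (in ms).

log₂(24) = 4.5850 bits, so RT = 352.7 + 158.2 × 4.5850 ≈ 1078.041 ms.

1078.0 ms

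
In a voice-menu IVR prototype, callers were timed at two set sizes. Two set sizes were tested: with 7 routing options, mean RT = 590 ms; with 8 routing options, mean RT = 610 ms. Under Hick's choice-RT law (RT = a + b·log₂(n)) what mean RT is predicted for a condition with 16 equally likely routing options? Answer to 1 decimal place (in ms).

With log₂ n on the abscissa the relation is linear; from the two conditions:
  b = (610 − 590) / (log₂ 8 − log₂ 7) = 20 / (3 − 2.8074) = 103.818 ms/bit
  a = 590 − 103.818 × 2.8074 = 298.546 ms
Then RT(16) = 298.546 + 103.818 × log₂ 16 = 298.546 + 103.818 × 4 ≈ 713.818 ms.

713.8 ms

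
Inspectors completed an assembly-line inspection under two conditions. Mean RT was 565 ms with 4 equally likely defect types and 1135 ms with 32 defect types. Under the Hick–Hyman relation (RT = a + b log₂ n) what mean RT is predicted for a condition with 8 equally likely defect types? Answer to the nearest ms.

RT is linear in log₂ n, so two points fix the line:
  b = (1135 − 565) / (log₂ 32 − log₂ 4) = 570 / (5 − 2) = 190 ms/bit
  a = 565 − 190 × 2 = 185 ms
Then RT(8) = 185 + 190 × log₂ 8 = 185 + 190 × 3 ≈ 755.000 ms.

755 ms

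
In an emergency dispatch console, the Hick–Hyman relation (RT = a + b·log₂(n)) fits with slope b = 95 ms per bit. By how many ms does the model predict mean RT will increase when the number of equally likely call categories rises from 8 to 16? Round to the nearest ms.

95 ms

The intercept a cancels: ΔRT = b·(log₂ n₂ − log₂ n₁) = b·log₂(n₂/n₁).
log₂(16) − log₂(8) = log₂(16/8) = log₂(2) = 1.
ΔRT = 95 × 1.0000 = 95.000 ms.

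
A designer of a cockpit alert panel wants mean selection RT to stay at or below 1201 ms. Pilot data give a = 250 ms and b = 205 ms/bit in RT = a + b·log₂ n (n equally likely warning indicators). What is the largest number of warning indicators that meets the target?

24

Information budget: (1201 − 250)/205 = 4.6390 bits, so n ≤ 2^4.6390 = 24.916 → at most 24.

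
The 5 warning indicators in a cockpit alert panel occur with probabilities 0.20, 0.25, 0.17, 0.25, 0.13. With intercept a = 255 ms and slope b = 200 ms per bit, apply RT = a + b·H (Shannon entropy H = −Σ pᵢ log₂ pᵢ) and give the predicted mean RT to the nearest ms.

711 ms

Entropy contributions −pᵢ log₂ pᵢ: 0.4644, 0.5000, 0.4346, 0.5000, 0.3826; sum H = 2.2816 bits.
RT = a + bH = 255 + 200·2.2816 = 711.32 ms.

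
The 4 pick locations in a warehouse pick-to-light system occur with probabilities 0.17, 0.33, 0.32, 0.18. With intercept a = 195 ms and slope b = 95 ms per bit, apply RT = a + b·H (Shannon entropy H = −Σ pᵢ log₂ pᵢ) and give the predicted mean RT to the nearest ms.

379 ms

H = 0.17·log₂(1/0.17) + 0.33·log₂(1/0.33) + 0.32·log₂(1/0.32) + 0.18·log₂(1/0.18) = 1.9338 bits.
RT = 195 + 95 × 1.9338 = 378.71 ms.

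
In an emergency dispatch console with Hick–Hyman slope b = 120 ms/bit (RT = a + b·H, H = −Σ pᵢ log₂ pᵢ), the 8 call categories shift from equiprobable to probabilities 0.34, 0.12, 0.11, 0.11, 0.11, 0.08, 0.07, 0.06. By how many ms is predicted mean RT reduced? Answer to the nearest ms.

30 ms

Equiprobable entropy H₀ = log₂ 8 = 3.0000 bits.
Skewed entropy H = −Σ pᵢ log₂ pᵢ = 2.7507 bits.
ΔRT = b·(H₀ − H) = 120 × 0.2493 = 29.92 ms.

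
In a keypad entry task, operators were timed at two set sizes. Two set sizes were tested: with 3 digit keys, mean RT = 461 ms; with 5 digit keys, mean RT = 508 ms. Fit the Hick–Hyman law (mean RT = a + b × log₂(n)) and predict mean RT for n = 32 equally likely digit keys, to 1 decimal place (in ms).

With log₂ n on the abscissa the relation is linear; from the two conditions:
  b = (508 − 461) / (log₂ 5 − log₂ 3) = 47 / (2.3219 − 1.5850) = 63.775 ms/bit
  a = 461 − 63.775 × 1.5850 = 359.919 ms
Then RT(32) = 359.919 + 63.775 × log₂ 32 = 359.919 + 63.775 × 5 ≈ 678.794 ms.

678.8 ms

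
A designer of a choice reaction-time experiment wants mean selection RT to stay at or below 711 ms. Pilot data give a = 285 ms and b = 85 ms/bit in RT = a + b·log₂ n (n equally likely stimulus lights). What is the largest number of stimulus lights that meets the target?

32

85·log₂ n ≤ 711 − 285 = 426, giving log₂ n ≤ 5.0118 and n ≤ 32.262. The largest whole number is 32.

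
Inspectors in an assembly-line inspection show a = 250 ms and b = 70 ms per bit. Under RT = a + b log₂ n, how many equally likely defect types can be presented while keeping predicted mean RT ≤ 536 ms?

70·log₂ n ≤ 536 − 250 = 286, giving log₂ n ≤ 4.0857 and n ≤ 16.979. The largest whole number is 16.

16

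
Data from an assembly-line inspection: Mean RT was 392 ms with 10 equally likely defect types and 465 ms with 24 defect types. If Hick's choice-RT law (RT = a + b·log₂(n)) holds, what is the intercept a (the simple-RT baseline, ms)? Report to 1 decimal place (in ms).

200.0 ms

Slope: b = (465 − 392) / (log₂ 24 − log₂ 10) = 73/1.2630 = 57.797 ms/bit.
a = RT₁ − b·log₂ n₁ = 392 − 57.797 × 3.3219 = 200.001 ms.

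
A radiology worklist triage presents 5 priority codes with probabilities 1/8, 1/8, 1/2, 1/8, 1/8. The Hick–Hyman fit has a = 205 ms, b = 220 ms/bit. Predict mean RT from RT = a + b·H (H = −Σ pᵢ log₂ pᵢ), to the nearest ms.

645 ms

H = −Σ pᵢ log₂ pᵢ = 0.125·3 + 0.125·3 + 0.5·1 + 0.125·3 + 0.125·3 = 2.000 bits.
RT = 205 + 220 × 2.000 = 645.00 ms.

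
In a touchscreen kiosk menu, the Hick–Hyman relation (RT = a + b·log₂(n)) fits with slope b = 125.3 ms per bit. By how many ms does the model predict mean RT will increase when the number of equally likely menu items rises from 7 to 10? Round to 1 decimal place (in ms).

64.5 ms

The intercept a cancels: ΔRT = b·(log₂ n₂ − log₂ n₁) = b·log₂(n₂/n₁).
log₂(10) − log₂(7) = 3.3219 − 2.8074 = 0.5146.
ΔRT = 125.3 × 0.5146 = 64.476 ms.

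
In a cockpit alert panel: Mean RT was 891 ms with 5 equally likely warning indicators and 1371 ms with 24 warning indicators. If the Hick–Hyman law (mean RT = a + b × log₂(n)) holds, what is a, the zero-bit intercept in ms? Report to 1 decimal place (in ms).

b = (RT₂ − RT₁)/(log₂ n₂ − log₂ n₁) = (1371 − 891)/(4.5850 − 2.3219) = 212.105 ms/bit.
a = RT₁ − b·log₂ n₁ = 891 − 212.105 × 2.3219 = 398.508 ms.

398.5 ms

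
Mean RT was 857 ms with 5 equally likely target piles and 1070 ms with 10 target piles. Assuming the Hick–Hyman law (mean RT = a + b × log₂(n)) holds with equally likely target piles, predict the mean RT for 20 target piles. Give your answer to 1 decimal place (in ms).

With log₂ n on the abscissa the relation is linear; from the two conditions:
  b = (1070 − 857) / (log₂ 10 − log₂ 5) = 213 / (3.3219 − 2.3219) = 213.000 ms/bit
  a = 857 − 213.000 × 2.3219 = 362.429 ms
Then RT(20) = 362.429 + 213.000 × log₂ 20 = 362.429 + 213.000 × 4.3219 ≈ 1283.000 ms.

1283.0 ms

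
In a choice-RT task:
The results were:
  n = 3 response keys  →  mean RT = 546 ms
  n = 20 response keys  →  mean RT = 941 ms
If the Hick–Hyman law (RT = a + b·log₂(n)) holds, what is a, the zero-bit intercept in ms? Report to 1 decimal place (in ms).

317.3 ms

The slope on a log₂ axis is (941 − 546) / (4.3219 − 1.5850) = 144.320 ms/bit.
Intercept: a = 546 − 144.320·log₂(3) = 317.258 ms.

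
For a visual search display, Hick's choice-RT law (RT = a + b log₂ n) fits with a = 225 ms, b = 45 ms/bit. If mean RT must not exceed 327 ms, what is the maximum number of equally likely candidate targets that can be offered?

4

45·log₂ n ≤ 327 − 225 = 102, giving log₂ n ≤ 2.2667 and n ≤ 4.812. The largest whole number is 4.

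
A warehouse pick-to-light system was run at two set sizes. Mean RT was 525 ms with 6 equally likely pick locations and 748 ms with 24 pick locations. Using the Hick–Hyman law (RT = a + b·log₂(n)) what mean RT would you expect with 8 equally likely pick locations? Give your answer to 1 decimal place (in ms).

571.3 ms

Solve the two-equation system in a and b:
  b = (748 − 525) / (log₂ 24 − log₂ 6) = 223 / (4.5850 − 2.5850) = 111.500 ms/bit
  a = 525 − 111.500 × 2.5850 = 236.777 ms
Then RT(8) = 236.777 + 111.500 × log₂ 8 = 236.777 + 111.500 × 3 ≈ 571.277 ms.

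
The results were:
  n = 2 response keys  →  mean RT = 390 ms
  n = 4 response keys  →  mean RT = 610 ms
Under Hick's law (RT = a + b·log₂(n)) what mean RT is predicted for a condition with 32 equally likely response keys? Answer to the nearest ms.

Solve the two-equation system in a and b:
  b = (610 − 390) / (log₂ 4 − log₂ 2) = 220 / (2 − 1) = 220 ms/bit
  a = 390 − 220 × 1 = 170 ms
Then RT(32) = 170 + 220 × log₂ 32 = 170 + 220 × 5 ≈ 1270.000 ms.

1270 ms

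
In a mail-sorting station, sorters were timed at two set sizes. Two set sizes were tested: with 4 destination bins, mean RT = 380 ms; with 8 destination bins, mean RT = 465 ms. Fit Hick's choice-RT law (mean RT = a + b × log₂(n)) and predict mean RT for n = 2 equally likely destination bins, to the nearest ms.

Fit slope and intercept:
  b = (465 − 380) / (log₂ 8 − log₂ 4) = 85 / (3 − 2) = 85 ms/bit
  a = 380 − 85 × 2 = 210 ms
Then RT(2) = 210 + 85 × log₂ 2 = 210 + 85 × 1 ≈ 295.000 ms.

295 ms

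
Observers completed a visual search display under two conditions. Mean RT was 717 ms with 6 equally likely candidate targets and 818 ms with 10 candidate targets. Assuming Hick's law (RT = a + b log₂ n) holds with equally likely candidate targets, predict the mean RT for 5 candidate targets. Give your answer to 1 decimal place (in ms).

681.0 ms

With log₂ n on the abscissa the relation is linear; from the two conditions:
  b = (818 − 717) / (log₂ 10 − log₂ 6) = 101 / (3.3219 − 2.5850) = 137.048 ms/bit
  a = 717 − 137.048 × 2.5850 = 362.735 ms
Then RT(5) = 362.735 + 137.048 × log₂ 5 = 362.735 + 137.048 × 2.3219 ≈ 680.952 ms.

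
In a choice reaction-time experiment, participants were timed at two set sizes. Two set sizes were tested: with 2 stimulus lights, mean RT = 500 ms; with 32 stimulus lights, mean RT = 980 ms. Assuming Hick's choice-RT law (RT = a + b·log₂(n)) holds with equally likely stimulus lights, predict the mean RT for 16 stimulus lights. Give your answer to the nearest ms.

860 ms

RT is linear in log₂ n, so two points fix the line:
  b = (980 − 500) / (log₂ 32 − log₂ 2) = 480 / (5 − 1) = 120 ms/bit
  a = 500 − 120 × 1 = 380 ms
Then RT(16) = 380 + 120 × log₂ 16 = 380 + 120 × 4 ≈ 860.000 ms.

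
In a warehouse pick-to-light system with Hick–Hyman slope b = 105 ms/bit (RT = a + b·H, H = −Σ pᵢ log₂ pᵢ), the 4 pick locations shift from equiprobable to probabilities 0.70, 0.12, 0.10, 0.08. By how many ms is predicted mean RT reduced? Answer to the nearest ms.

The RT saving is b·ΔH. Equiprobable H₀ = log₂(4) = 2.0000 bits; with the given probabilities H = 1.3510 bits.
b·(H₀ − H) = 105 × (2.0000 − 1.3510) = 68.15 ms.

68 ms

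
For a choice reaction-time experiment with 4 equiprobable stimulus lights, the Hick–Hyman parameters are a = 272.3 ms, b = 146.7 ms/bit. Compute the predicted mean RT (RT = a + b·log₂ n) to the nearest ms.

566 ms

log₂(4) = 2 bits, so RT = 272.3 + 146.7 × 2 ≈ 565.700 ms.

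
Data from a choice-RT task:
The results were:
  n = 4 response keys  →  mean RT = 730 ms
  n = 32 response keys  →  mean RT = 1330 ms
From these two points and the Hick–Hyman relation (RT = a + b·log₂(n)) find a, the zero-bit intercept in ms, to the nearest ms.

The slope on a log₂ axis is (1330 − 730) / (5 − 2) = 200 ms/bit.
a = RT₁ − b·log₂ n₁ = 730 − 200 × 2 = 330.000 ms.

330 ms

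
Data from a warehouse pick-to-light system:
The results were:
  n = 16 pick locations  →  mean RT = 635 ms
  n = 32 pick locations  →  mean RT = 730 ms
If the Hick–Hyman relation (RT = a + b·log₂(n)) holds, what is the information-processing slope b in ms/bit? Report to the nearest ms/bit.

The slope on a log₂ axis is (730 − 635) / (5 − 4) = 95 ms/bit.

95 ms/bit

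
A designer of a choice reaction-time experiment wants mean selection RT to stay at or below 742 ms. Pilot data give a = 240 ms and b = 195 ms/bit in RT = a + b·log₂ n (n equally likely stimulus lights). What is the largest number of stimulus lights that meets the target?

5

195·log₂ n ≤ 742 − 240 = 502, giving log₂ n ≤ 2.5744 and n ≤ 5.956. The largest whole number is 5.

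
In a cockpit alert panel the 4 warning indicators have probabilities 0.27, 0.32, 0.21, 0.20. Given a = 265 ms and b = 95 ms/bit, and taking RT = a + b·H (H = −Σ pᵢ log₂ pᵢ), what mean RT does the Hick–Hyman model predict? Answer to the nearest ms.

Entropy contributions −pᵢ log₂ pᵢ: 0.5100, 0.5260, 0.4728, 0.4644; sum H = 1.9733 bits.
RT = a + bH = 265 + 95·1.9733 = 452.46 ms.

452 ms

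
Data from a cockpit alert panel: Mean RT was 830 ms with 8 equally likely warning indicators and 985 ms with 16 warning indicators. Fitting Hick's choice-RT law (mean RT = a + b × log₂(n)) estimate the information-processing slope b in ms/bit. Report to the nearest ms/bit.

155 ms/bit

Slope: b = (985 − 830) / (log₂ 16 − log₂ 8) = 155/1.0000 = 155 ms/bit.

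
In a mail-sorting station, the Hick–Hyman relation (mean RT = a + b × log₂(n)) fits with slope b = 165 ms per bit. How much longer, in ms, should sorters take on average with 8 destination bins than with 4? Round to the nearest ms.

165 ms

Only the slope matters, since a is common to both: ΔRT = b·log₂(n₂/n₁).
log₂(8) − log₂(4) = log₂(8/4) = log₂(2) = 1.
ΔRT = 165 × 1.0000 = 165.000 ms.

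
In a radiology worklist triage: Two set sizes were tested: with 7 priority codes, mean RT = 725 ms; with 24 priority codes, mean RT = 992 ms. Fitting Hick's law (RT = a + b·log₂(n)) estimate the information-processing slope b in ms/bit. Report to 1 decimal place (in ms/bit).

Slope: b = (992 − 725) / (log₂ 24 − log₂ 7) = 267/1.7776 = 150.202 ms/bit.

150.2 ms/bit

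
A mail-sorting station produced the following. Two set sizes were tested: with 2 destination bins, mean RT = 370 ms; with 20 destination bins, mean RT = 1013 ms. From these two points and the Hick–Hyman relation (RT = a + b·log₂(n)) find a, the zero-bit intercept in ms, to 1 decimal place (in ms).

Slope: b = (1013 − 370) / (log₂ 20 − log₂ 2) = 643/3.3219 = 193.562 ms/bit.
Intercept: a = 370 − 193.562·log₂(2) = 176.438 ms.

176.4 ms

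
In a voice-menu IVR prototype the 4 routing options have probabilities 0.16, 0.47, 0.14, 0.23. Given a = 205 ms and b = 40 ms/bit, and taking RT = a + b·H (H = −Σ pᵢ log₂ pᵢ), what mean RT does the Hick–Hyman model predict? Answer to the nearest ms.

H = 0.16·log₂(1/0.16) + 0.47·log₂(1/0.47) + 0.14·log₂(1/0.14) + 0.23·log₂(1/0.23) = 1.8198 bits.
RT = 205 + 40 × 1.8198 = 277.79 ms.

278 ms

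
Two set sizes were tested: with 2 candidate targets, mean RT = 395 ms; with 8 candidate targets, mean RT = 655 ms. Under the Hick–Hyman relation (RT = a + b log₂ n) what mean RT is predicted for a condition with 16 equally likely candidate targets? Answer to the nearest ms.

With log₂ n on the abscissa the relation is linear; from the two conditions:
  b = (655 − 395) / (log₂ 8 − log₂ 2) = 260 / (3 − 1) = 130 ms/bit
  a = 395 − 130 × 1 = 265 ms
Then RT(16) = 265 + 130 × log₂ 16 = 265 + 130 × 4 ≈ 785.000 ms.

785 ms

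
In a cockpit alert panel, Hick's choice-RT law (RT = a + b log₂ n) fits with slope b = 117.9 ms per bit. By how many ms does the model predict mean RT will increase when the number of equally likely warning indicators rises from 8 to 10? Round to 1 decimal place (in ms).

ΔRT = (a + b log₂ n₂) − (a + b log₂ n₁) = b·(log₂ n₂ − log₂ n₁).
log₂(10) − log₂(8) = 3.3219 − 3 = 0.3219.
ΔRT = 117.9 × 0.3219 = 37.955 ms.

38.0 ms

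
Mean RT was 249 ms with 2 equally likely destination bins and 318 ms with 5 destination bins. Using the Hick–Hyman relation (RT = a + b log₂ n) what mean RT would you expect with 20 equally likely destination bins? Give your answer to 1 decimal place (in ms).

With log₂ n on the abscissa the relation is linear; from the two conditions:
  b = (318 − 249) / (log₂ 5 − log₂ 2) = 69 / (2.3219 − 1) = 52.196 ms/bit
  a = 249 − 52.196 × 1 = 196.804 ms
Then RT(20) = 196.804 + 52.196 × log₂ 20 = 196.804 + 52.196 × 4.3219 ≈ 422.393 ms.

422.4 ms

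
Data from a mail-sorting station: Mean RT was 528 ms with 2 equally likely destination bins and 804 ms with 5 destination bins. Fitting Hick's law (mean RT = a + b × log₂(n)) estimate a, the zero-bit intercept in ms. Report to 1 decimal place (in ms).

Slope: b = (804 − 528) / (log₂ 5 − log₂ 2) = 276/1.3219 = 208.786 ms/bit.
Intercept: a = 528 − 208.786·log₂(2) = 319.214 ms.

319.2 ms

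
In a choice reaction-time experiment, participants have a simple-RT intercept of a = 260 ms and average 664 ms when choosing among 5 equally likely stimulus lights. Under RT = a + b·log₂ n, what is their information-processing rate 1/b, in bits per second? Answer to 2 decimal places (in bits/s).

Choice component = 664 − 260 = 404 ms over log₂(5) = 2.3219 bits.
b = 404 / 2.3219 = 173.993 ms/bit, so 1/b = 5.747 bits/s.

5.75 bits/s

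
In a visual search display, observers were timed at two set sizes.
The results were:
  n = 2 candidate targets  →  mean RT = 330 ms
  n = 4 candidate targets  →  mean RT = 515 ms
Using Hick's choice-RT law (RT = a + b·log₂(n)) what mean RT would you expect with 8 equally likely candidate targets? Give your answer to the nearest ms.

700 ms

RT is linear in log₂ n, so two points fix the line:
  b = (515 − 330) / (log₂ 4 − log₂ 2) = 185 / (2 − 1) = 185 ms/bit
  a = 330 − 185 × 1 = 145 ms
Then RT(8) = 145 + 185 × log₂ 8 = 145 + 185 × 3 ≈ 700.000 ms.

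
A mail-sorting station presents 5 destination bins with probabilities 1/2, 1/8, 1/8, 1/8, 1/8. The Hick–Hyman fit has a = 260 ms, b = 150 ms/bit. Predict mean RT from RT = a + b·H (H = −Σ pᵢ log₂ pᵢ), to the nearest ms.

560 ms

Each term −pᵢ log₂ pᵢ: 0.5·1 + 0.125·3 + 0.125·3 + 0.125·3 + 0.125·3; summed, H = 2.000 bits.
Mean RT = a + bH = 260 + 150·2.000 = 560.00 ms.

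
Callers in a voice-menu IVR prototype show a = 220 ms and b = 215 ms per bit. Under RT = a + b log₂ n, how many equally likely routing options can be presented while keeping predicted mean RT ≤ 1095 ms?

Information budget: (1095 − 220)/215 = 4.0698 bits, so n ≤ 2^4.0698 = 16.793 → at most 16.

16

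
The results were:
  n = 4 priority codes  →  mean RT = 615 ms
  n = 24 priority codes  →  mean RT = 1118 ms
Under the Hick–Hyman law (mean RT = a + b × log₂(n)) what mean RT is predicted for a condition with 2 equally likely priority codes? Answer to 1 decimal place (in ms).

Solve the two-equation system in a and b:
  b = (1118 − 615) / (log₂ 24 − log₂ 4) = 503 / (4.5850 − 2) = 194.587 ms/bit
  a = 615 − 194.587 × 2 = 225.826 ms
Then RT(2) = 225.826 + 194.587 × log₂ 2 = 225.826 + 194.587 × 1 ≈ 420.413 ms.

420.4 ms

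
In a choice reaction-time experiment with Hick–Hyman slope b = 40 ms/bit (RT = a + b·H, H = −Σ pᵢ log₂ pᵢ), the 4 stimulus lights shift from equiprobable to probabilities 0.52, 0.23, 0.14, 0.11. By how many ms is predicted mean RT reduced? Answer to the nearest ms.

11 ms

The RT saving is b·ΔH. Equiprobable H₀ = log₂(4) = 2.0000 bits; with the given probabilities H = 1.7256 bits.
b·(H₀ − H) = 40 × (2.0000 − 1.7256) = 10.97 ms.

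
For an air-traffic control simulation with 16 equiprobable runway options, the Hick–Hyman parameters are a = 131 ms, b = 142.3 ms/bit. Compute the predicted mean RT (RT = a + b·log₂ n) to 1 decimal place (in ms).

log₂(16) = 4 bits, so RT = 131 + 142.3 × 4 ≈ 700.200 ms.

700.2 ms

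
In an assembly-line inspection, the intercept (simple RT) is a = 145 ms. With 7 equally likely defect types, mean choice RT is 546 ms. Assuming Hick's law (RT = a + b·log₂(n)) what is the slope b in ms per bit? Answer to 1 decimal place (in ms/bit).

142.8 ms/bit

b = (546 − 145) / log₂(7) = 401 / 2.8074 = 142.839 ms/bit.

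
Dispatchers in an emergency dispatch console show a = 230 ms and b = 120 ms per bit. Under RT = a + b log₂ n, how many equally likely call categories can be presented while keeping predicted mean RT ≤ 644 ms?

120·log₂ n ≤ 644 − 230 = 414, giving log₂ n ≤ 3.4500 and n ≤ 10.928. The largest whole number is 10.

10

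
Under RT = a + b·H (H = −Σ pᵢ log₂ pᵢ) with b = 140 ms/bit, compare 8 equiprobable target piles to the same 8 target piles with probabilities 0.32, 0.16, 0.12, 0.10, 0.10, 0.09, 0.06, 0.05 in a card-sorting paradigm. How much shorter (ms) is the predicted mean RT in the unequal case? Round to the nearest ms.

Equiprobable entropy H₀ = log₂ 8 = 3.0000 bits.
Skewed entropy H = −Σ pᵢ log₂ pᵢ = 2.7528 bits.
ΔRT = b·(H₀ − H) = 140 × 0.2472 = 34.61 ms.

35 ms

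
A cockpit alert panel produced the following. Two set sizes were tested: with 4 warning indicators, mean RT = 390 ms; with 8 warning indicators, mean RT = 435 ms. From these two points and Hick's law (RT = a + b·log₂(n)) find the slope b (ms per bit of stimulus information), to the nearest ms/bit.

45 ms/bit

Slope: b = (435 − 390) / (log₂ 8 − log₂ 4) = 45/1.0000 = 45 ms/bit.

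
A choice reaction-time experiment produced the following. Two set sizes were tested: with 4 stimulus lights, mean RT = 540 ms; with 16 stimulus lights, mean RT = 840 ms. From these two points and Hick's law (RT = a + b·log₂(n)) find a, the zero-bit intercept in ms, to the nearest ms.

240 ms

The slope on a log₂ axis is (840 − 540) / (4 − 2) = 150 ms/bit.
a = RT₁ − b·log₂ n₁ = 540 − 150 × 2 = 240.000 ms.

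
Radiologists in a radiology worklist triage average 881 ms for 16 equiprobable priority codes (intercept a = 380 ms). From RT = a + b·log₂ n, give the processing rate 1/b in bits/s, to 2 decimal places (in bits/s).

7.98 bits/s

Choice component = 881 − 380 = 501 ms over log₂(16) = 4 bits.
b = 501 / 4 = 125.250 ms/bit, so 1/b = 7.984 bits/s.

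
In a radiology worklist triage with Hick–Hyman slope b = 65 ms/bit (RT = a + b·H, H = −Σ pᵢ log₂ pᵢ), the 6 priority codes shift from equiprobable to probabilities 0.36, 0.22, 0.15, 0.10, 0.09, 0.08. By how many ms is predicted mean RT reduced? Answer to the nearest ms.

The RT saving is b·ΔH. Equiprobable H₀ = log₂(6) = 2.5850 bits; with the given probabilities H = 2.3581 bits.
b·(H₀ − H) = 65 × (2.5850 − 2.3581) = 14.75 ms.

15 ms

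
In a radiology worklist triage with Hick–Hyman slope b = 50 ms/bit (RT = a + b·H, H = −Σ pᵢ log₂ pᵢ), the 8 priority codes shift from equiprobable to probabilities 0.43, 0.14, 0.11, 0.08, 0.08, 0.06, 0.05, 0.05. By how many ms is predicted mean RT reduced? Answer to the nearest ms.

Equiprobable entropy H₀ = log₂ 8 = 3.0000 bits.
Skewed entropy H = −Σ pᵢ log₂ pᵢ = 2.5297 bits.
ΔRT = b·(H₀ − H) = 50 × 0.4703 = 23.51 ms.

24 ms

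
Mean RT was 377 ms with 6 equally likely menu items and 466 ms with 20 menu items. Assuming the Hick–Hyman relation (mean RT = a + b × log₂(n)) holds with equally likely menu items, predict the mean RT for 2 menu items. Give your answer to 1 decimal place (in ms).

295.8 ms

With log₂ n on the abscissa the relation is linear; from the two conditions:
  b = (466 − 377) / (log₂ 20 − log₂ 6) = 89 / (4.3219 − 2.5850) = 51.239 ms/bit
  a = 377 − 51.239 × 2.5850 = 244.550 ms
Then RT(2) = 244.550 + 51.239 × log₂ 2 = 244.550 + 51.239 × 1 ≈ 295.788 ms.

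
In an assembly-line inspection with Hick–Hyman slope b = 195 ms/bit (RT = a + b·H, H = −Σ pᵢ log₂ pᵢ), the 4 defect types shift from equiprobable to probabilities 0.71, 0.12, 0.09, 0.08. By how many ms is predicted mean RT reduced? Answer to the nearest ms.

Equiprobable entropy H₀ = log₂ 4 = 2.0000 bits.
Skewed entropy H = −Σ pᵢ log₂ pᵢ = 1.3220 bits.
ΔRT = b·(H₀ − H) = 195 × 0.6780 = 132.20 ms.

132 ms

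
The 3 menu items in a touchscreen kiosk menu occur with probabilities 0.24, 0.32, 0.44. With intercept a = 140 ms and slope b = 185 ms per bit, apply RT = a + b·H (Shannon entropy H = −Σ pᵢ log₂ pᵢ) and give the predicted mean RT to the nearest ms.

425 ms

H = 0.24·log₂(1/0.24) + 0.32·log₂(1/0.32) + 0.44·log₂(1/0.44) = 1.5413 bits.
RT = 140 + 185 × 1.5413 = 425.14 ms.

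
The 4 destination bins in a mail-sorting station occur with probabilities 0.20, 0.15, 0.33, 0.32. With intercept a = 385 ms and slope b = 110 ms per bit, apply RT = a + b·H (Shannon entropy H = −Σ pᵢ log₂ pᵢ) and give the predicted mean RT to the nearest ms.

H = 0.20·log₂(1/0.20) + 0.15·log₂(1/0.15) + 0.33·log₂(1/0.33) + 0.32·log₂(1/0.32) = 1.9288 bits.
RT = 385 + 110 × 1.9288 = 597.17 ms.

597 ms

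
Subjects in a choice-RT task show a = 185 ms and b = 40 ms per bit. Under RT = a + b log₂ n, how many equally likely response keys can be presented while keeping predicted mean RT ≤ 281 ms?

Information budget: (281 − 185)/40 = 2.4000 bits, so n ≤ 2^2.4000 = 5.278 → at most 5.

5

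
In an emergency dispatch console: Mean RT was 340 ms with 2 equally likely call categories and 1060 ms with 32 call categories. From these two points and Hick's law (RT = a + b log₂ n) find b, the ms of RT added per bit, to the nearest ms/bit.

Slope: b = (1060 − 340) / (log₂ 32 − log₂ 2) = 720/4.0000 = 180 ms/bit.

180 ms/bit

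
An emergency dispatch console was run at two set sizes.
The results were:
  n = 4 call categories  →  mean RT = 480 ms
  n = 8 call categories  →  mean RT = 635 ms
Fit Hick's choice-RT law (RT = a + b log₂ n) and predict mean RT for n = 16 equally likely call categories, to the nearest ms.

RT is linear in log₂ n, so two points fix the line:
  b = (635 − 480) / (log₂ 8 − log₂ 4) = 155 / (3 − 2) = 155 ms/bit
  a = 480 − 155 × 2 = 170 ms
Then RT(16) = 170 + 155 × log₂ 16 = 170 + 155 × 4 ≈ 790.000 ms.

790 ms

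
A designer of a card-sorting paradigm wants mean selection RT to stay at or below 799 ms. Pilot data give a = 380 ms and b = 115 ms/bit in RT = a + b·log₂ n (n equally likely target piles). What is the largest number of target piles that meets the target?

Information budget: (799 − 380)/115 = 3.6435 bits, so n ≤ 2^3.6435 = 12.497 → at most 12.

12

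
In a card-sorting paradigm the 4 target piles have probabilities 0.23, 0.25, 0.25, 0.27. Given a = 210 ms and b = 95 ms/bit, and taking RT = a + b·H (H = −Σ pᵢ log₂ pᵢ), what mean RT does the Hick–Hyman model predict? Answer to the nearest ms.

400 ms

Entropy contributions −pᵢ log₂ pᵢ: 0.4877, 0.5000, 0.5000, 0.5100; sum H = 1.9977 bits.
RT = a + bH = 210 + 95·1.9977 = 399.78 ms.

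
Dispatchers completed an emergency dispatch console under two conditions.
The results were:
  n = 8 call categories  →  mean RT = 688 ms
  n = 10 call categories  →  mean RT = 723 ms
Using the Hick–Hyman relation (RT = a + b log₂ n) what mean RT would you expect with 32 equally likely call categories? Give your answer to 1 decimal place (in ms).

RT is linear in log₂ n, so two points fix the line:
  b = (723 − 688) / (log₂ 10 − log₂ 8) = 35 / (3.3219 − 3) = 108.720 ms/bit
  a = 688 − 108.720 × 3 = 361.840 ms
Then RT(32) = 361.840 + 108.720 × log₂ 32 = 361.840 + 108.720 × 5 ≈ 905.440 ms.

905.4 ms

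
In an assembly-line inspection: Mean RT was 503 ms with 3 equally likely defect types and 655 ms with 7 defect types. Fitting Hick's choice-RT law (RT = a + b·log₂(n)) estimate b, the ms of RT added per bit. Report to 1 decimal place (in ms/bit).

The slope on a log₂ axis is (655 − 503) / (2.8074 − 1.5850) = 124.346 ms/bit.

124.3 ms/bit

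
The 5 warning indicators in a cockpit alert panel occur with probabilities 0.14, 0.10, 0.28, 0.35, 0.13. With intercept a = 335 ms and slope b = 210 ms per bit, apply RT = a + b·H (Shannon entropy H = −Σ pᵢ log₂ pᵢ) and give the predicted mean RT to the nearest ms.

Entropy contributions −pᵢ log₂ pᵢ: 0.3971, 0.3322, 0.5142, 0.5301, 0.3826; sum H = 2.1563 bits.
RT = a + bH = 335 + 210·2.1563 = 787.82 ms.

788 ms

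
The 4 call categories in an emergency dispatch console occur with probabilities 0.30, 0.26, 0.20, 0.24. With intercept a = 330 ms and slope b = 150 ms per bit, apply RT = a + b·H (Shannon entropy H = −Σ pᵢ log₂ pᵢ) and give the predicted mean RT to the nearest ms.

628 ms

H = 0.30·log₂(1/0.30) + 0.26·log₂(1/0.26) + 0.20·log₂(1/0.20) + 0.24·log₂(1/0.24) = 1.9849 bits.
RT = 330 + 150 × 1.9849 = 627.73 ms.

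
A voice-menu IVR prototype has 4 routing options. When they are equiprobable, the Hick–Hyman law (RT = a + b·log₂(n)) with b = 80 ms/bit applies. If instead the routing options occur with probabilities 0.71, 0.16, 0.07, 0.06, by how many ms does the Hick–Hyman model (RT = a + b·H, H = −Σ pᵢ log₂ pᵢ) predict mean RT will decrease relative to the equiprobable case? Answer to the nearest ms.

Equiprobable entropy H₀ = log₂ 4 = 2.0000 bits.
Skewed entropy H = −Σ pᵢ log₂ pᵢ = 1.2859 bits.
ΔRT = b·(H₀ − H) = 80 × 0.7141 = 57.13 ms.

57 ms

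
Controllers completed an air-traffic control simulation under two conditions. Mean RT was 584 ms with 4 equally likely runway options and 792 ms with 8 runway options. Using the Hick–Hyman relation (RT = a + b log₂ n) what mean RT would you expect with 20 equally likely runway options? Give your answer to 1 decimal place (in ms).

RT is linear in log₂ n, so two points fix the line:
  b = (792 − 584) / (log₂ 8 − log₂ 4) = 208 / (3 − 2) = 208.000 ms/bit
  a = 584 − 208.000 × 2 = 168.000 ms
Then RT(20) = 168.000 + 208.000 × log₂ 20 = 168.000 + 208.000 × 4.3219 ≈ 1066.961 ms.

1067.0 ms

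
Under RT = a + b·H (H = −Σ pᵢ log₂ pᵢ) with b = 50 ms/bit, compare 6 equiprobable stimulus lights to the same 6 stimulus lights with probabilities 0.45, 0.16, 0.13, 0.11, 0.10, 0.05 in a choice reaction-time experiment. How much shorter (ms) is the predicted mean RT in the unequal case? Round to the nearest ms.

Equiprobable entropy H₀ = log₂ 6 = 2.5850 bits.
Skewed entropy H = −Σ pᵢ log₂ pᵢ = 2.2226 bits.
ΔRT = b·(H₀ − H) = 50 × 0.3623 = 18.12 ms.

18 ms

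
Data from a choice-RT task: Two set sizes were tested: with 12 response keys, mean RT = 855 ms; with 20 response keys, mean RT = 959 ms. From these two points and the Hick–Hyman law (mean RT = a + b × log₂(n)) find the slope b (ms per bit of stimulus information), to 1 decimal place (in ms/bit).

Slope: b = (959 − 855) / (log₂ 20 − log₂ 12) = 104/0.7370 = 141.119 ms/bit.

141.1 ms/bit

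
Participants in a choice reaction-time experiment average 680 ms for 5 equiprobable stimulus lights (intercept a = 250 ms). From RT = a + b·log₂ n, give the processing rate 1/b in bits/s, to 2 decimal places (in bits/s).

5.40 bits/s

b = (680 − 250)/log₂ 5 = 430/2.3219 = 185.191 ms per bit = 0.18519 s/bit; the reciprocal is 5.400 bits/s.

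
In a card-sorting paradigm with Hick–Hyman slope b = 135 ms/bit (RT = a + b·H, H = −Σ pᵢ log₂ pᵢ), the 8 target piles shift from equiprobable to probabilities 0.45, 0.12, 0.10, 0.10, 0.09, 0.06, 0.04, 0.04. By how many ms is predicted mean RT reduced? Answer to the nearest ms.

The RT saving is b·ΔH. Equiprobable H₀ = log₂(8) = 3.0000 bits; with the given probabilities H = 2.4776 bits.
b·(H₀ − H) = 135 × (3.0000 − 2.4776) = 70.53 ms.

71 ms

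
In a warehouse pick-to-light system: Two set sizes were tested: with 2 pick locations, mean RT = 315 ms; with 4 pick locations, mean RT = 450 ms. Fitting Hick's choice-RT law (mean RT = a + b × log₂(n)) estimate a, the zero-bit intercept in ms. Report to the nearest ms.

The slope on a log₂ axis is (450 − 315) / (2 − 1) = 135 ms/bit.
Intercept: a = 315 − 135·log₂(2) = 180.000 ms.

180 ms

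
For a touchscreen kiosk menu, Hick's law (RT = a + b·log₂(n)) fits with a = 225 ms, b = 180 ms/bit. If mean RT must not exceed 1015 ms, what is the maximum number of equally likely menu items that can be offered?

Information budget: (1015 − 225)/180 = 4.3889 bits, so n ≤ 2^4.3889 = 20.950 → at most 20.

20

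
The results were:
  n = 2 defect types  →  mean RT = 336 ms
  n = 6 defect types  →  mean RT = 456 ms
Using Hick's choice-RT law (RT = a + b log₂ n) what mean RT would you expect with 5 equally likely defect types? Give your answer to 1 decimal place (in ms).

Fit slope and intercept:
  b = (456 − 336) / (log₂ 6 − log₂ 2) = 120 / (2.5850 − 1) = 75.712 ms/bit
  a = 336 − 75.712 × 1 = 260.288 ms
Then RT(5) = 260.288 + 75.712 × log₂ 5 = 260.288 + 75.712 × 2.3219 ≈ 436.085 ms.

436.1 ms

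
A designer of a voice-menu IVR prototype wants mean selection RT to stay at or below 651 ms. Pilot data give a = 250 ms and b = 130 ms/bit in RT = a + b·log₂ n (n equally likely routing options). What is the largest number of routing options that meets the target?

Set 250 + 130·log₂ n ≤ 651 → log₂ n ≤ (651 − 250)/130 = 3.0846.
So n ≤ 2^3.0846 = 8.483; the largest integer n is 8.

8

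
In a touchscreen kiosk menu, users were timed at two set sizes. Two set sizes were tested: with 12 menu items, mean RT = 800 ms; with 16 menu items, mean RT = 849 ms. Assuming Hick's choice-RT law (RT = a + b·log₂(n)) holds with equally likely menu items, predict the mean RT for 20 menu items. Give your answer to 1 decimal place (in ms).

887.0 ms

Solve the two-equation system in a and b:
  b = (849 − 800) / (log₂ 16 − log₂ 12) = 49 / (4 − 3.5850) = 118.062 ms/bit
  a = 800 − 118.062 × 3.5850 = 376.754 ms
Then RT(20) = 376.754 + 118.062 × log₂ 20 = 376.754 + 118.062 × 4.3219 ≈ 887.007 ms.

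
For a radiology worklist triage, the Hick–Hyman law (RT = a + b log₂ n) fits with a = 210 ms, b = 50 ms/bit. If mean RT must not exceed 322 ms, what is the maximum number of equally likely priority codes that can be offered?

50·log₂ n ≤ 322 − 210 = 112, giving log₂ n ≤ 2.2400 and n ≤ 4.724. The largest whole number is 4.

4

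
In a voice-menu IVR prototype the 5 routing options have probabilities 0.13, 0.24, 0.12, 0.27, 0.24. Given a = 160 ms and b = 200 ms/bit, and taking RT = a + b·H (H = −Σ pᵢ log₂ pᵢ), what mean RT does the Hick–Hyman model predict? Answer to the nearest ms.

H = 0.13·log₂(1/0.13) + 0.24·log₂(1/0.24) + 0.12·log₂(1/0.12) + 0.27·log₂(1/0.27) + 0.24·log₂(1/0.24) = 2.2480 bits.
RT = 160 + 200 × 2.2480 = 609.60 ms.

610 ms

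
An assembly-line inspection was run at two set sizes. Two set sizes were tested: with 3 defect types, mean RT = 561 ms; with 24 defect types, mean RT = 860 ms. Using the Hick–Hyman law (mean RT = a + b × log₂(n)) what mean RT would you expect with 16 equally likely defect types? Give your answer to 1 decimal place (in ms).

With log₂ n on the abscissa the relation is linear; from the two conditions:
  b = (860 − 561) / (log₂ 24 − log₂ 3) = 299 / (4.5850 − 1.5850) = 99.667 ms/bit
  a = 561 − 99.667 × 1.5850 = 403.032 ms
Then RT(16) = 403.032 + 99.667 × log₂ 16 = 403.032 + 99.667 × 4 ≈ 801.699 ms.

801.7 ms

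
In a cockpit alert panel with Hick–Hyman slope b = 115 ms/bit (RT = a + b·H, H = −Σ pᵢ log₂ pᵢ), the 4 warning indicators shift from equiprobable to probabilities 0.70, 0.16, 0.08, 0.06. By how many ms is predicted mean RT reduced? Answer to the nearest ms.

78 ms

Equiprobable entropy H₀ = log₂ 4 = 2.0000 bits.
Skewed entropy H = −Σ pᵢ log₂ pᵢ = 1.3183 bits.
ΔRT = b·(H₀ − H) = 115 × 0.6817 = 78.40 ms.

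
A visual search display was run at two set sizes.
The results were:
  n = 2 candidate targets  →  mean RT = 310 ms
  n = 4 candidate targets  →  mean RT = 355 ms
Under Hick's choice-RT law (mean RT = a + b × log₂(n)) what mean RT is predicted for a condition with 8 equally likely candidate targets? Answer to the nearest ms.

400 ms

Fit slope and intercept:
  b = (355 − 310) / (log₂ 4 − log₂ 2) = 45 / (2 − 1) = 45 ms/bit
  a = 310 − 45 × 1 = 265 ms
Then RT(8) = 265 + 45 × log₂ 8 = 265 + 45 × 3 ≈ 400.000 ms.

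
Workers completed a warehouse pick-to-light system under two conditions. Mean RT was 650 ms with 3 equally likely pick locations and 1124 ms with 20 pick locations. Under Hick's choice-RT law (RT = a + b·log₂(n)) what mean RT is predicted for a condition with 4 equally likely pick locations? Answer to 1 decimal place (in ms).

With log₂ n on the abscissa the relation is linear; from the two conditions:
  b = (1124 − 650) / (log₂ 20 − log₂ 3) = 474 / (4.3219 − 1.5850) = 173.184 ms/bit
  a = 650 − 173.184 × 1.5850 = 375.509 ms
Then RT(4) = 375.509 + 173.184 × log₂ 4 = 375.509 + 173.184 × 2 ≈ 721.878 ms.

721.9 ms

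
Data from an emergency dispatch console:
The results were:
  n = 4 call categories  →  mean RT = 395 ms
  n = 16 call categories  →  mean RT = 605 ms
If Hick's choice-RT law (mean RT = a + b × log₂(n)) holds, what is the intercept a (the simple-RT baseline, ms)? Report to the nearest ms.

Slope: b = (605 − 395) / (log₂ 16 − log₂ 4) = 210/2.0000 = 105 ms/bit.
a = RT₁ − b·log₂ n₁ = 395 − 105 × 2 = 185.000 ms.

185 ms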